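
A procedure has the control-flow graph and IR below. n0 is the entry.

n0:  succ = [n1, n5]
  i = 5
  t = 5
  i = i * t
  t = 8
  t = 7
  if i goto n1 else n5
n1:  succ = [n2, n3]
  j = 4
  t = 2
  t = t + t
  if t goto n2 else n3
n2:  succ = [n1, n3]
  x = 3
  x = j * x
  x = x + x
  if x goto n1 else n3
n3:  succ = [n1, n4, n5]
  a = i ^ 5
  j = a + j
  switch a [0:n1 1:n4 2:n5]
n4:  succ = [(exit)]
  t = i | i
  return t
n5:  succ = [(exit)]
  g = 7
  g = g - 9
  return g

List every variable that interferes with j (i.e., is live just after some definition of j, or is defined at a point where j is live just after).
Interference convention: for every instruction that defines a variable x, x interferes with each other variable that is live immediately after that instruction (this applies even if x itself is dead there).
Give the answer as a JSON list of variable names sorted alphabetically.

Block summaries:
  n0: {i,t} / ∅
  n1: {j,t} / ∅
  n2: {x} / {j}
  n3: {a,j} / {i,j}
  n4: {t} / {i}
  n5: {g} / ∅

Live sets:
  n0 li=∅ lo={i}
  n1 li={i} lo={i,j}
  n2 li={i,j} lo={i,j}
  n3 li={i,j} lo={i}
  n4 li={i} lo=∅
  n5 li=∅ lo=∅

Interfere edges:
  a: {i,j}
  g: ∅
  i: {a,j,t,x}
  j: {a,i,t,x}
  t: {i,j}
  x: {i,j}

N(j) = ["a", "i", "t", "x"]

Answer: ["a", "i", "t", "x"]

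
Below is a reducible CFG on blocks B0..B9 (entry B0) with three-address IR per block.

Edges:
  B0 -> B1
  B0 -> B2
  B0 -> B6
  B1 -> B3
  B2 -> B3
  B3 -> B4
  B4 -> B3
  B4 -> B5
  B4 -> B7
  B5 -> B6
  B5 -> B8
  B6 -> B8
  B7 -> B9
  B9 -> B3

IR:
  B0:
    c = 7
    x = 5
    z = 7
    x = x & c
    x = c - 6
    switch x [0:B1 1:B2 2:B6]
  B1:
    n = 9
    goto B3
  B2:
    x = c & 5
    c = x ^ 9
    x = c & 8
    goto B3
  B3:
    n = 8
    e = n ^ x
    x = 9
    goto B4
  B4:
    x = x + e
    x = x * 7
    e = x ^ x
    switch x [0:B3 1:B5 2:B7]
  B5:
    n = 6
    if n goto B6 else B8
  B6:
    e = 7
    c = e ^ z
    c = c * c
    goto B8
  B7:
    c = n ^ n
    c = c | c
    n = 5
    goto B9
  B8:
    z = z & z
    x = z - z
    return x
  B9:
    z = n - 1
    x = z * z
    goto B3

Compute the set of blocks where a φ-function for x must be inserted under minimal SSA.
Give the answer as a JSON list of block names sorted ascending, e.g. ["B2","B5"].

idom tree: B1←B0 B2←B0 B3←B0 B4←B3 B5←B4 B6←B0 B7←B4 B8←B0 B9←B7
Dom at joins:
  B3: preds {B1,B2,B4,B9}: {B0,B1} ∩ {B0,B2} ∩ {B0,B3,B4} ∩ {B0,B3,B4,B7,B9} = {B0}; idom=B0
  B6: preds {B0,B5}: {B0} ∩ {B0,B3,B4,B5} = {B0}; idom=B0
  B8: preds {B5,B6}: {B0,B3,B4,B5} ∩ {B0,B6} = {B0}; idom=B0

Frontier:
  B3←B1: walk B1 to B0
  B3←B2: walk B2 to B0
  B3←B4: walk B4→B3 to B0
  B3←B9: walk B9→B7→B4→B3 to B0
  B6←B0: walk · to B0
  B6←B5: walk B5→B4→B3 to B0
  B8←B5: walk B5→B4→B3 to B0
  B8←B6: walk B6 to B0
  B0 → ∅
  B1 → {B3}
  B2 → {B3}
  B3 → {B3,B6,B8}
  B4 → {B3,B6,B8}
  B5 → {B6,B8}
  B6 → {B8}
  B7 → {B3}
  B8 → ∅
  B9 → {B3}

φ for x: defs {B0,B2,B3,B4,B8,B9}
  DF⁺ = {B3,B6,B8}

Answer: ["B3", "B6", "B8"]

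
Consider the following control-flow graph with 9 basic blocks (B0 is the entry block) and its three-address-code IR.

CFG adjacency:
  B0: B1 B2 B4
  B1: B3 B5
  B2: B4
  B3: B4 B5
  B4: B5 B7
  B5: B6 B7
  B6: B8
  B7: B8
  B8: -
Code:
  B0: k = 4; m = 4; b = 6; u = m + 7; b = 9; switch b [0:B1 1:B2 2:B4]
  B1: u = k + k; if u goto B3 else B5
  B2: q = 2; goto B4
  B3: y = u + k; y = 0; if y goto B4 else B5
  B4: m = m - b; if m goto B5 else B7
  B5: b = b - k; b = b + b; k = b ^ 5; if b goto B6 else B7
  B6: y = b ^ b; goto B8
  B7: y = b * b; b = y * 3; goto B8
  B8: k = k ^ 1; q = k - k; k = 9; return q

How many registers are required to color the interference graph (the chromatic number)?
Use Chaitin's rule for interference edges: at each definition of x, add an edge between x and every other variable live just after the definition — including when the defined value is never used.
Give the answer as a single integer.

Block summaries:
  B0 def {b,k,m,u} use ∅
  B1 def {u} use {k}
  B2 def {q} use ∅
  B3 def {y} use {k,u}
  B4 def {m} use {b,m}
  B5 def {b,k} use {b,k}
  B6 def {y} use {b}
  B7 def {b,y} use {b}
  B8 def {k,q} use {k}

Liveness:
  B0: in=∅ out={b,k,m}
  B1: in={b,k,m} out={b,k,m,u}
  B2: in={b,k,m} out={b,k,m}
  B3: in={b,k,m,u} out={b,k,m}
  B4: in={b,k,m} out={b,k}
  B5: in={b,k} out={b,k}
  B6: in={b,k} out={k}
  B7: in={b,k} out={k}
  B8: in={k} out=∅

Interference:
  b: {k,m,q,u,y}
  k: {b,m,q,u,y}
  m: {b,k,q,u,y}
  q: {b,k,m}
  u: {b,k,m}
  y: {b,k,m}

Colouring:
  {b,k,m,q} pairwise interfere (4-clique) ⇒ χ ≥ 4
  4-colouring: r0={b}  r1={k}  r2={m}  r3={q,u,y}
  χ = 4

Answer: 4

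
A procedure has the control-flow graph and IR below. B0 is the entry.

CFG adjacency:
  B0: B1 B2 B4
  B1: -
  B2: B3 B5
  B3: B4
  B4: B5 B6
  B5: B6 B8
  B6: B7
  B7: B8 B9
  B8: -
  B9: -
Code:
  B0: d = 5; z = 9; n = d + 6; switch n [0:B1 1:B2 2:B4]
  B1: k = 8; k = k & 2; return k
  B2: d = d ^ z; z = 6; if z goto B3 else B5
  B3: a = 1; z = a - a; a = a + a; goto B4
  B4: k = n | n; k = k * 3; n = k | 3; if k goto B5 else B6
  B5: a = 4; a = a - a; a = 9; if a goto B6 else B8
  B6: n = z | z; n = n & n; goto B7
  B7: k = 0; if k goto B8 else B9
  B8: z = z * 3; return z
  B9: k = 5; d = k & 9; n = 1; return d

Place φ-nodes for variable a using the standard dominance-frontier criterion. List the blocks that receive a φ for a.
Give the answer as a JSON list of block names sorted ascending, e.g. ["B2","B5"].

idom tree: B1←B0 B2←B0 B3←B2 B4←B0 B5←B0 B6←B0 B7←B6 B8←B0 B9←B7
Dom∩ at merges:
  B4: preds {B0,B3}: {B0} ∩ {B0,B2,B3} = {B0}; idom=B0
  B5: preds {B2,B4}: {B0,B2} ∩ {B0,B4} = {B0}; idom=B0
  B6: preds {B4,B5}: {B0,B4} ∩ {B0,B5} = {B0}; idom=B0
  B8: preds {B5,B7}: {B0,B5} ∩ {B0,B6,B7} = {B0}; idom=B0

Frontier:
  B4←B0: walk · to B0
  B4←B3: walk B3→B2 to B0
  B5←B2: walk B2 to B0
  B5←B4: walk B4 to B0
  B6←B4: walk B4 to B0
  B6←B5: walk B5 to B0
  B8←B5: walk B5 to B0
  B8←B7: walk B7→B6 to B0
  DF(B0)=∅
  DF(B1)=∅
  DF(B2)={B4,B5}
  DF(B3)={B4}
  DF(B4)={B5,B6}
  DF(B5)={B6,B8}
  DF(B6)={B8}
  DF(B7)={B8}
  DF(B8)=∅
  DF(B9)=∅

φ for a: defs {B3,B5}
  DF⁺ = {B4,B5,B6,B8}

Answer: ["B4", "B5", "B6", "B8"]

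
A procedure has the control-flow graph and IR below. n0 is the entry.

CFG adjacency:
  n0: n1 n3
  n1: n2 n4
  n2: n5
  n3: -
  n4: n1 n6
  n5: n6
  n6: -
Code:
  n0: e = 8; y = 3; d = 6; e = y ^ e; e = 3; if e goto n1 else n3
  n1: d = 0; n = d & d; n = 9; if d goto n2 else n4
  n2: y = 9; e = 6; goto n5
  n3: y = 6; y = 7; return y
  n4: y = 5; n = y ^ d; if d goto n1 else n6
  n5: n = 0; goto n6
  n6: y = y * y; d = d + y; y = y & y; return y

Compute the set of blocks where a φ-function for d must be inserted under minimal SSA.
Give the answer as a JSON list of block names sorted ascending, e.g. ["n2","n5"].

idom tree: n1←n0 n2←n1 n3←n0 n4←n1 n5←n2 n6←n1
Join-block Dom:
  n1: preds {n0,n4}: {n0} ∩ {n0,n1,n4} = {n0}; idom=n0
  n6: preds {n4,n5}: {n0,n1,n4} ∩ {n0,n1,n2,n5} = {n0,n1}; idom=n1

DF derivation:
  n1←n0: walk · to n0
  n1←n4: walk n4→n1 to n0
  n6←n4: walk n4 to n1
  n6←n5: walk n5→n2 to n1
  n0: DF=∅
  n1: DF={n1}
  n2: DF={n6}
  n3: DF=∅
  n4: DF={n1,n6}
  n5: DF={n6}
  n6: DF=∅

φ for d: defs {n0,n1,n6}
  DF⁺ = {n1}

Answer: ["n1"]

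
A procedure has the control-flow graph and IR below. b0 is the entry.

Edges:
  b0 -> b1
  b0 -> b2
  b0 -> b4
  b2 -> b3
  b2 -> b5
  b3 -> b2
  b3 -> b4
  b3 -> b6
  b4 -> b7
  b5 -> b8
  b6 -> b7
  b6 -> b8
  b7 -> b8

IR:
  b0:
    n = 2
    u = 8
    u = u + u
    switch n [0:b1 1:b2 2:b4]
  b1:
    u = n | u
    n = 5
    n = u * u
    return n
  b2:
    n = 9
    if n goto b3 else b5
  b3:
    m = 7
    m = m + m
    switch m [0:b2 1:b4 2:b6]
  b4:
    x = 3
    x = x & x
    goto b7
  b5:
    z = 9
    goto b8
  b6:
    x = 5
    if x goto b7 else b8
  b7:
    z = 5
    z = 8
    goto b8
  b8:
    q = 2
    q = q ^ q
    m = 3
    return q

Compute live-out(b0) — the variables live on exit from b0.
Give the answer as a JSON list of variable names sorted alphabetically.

Answer: ["n", "u"]

Derivation:
Per-block:
  b0: def={n,u} ue=∅
  b1: def={n,u} ue={n,u}
  b2: def={n} ue=∅
  b3: def={m} ue=∅
  b4: def={x} ue=∅
  b5: def={z} ue=∅
  b6: def={x} ue=∅
  b7: def={z} ue=∅
  b8: def={m,q} ue=∅

Backward fixpoint:
  live b0: ∅→{n,u}
  live b1: {n,u}→∅
  live b2: ∅→∅
  live b3: ∅→∅
  live b4: ∅→∅
  live b5: ∅→∅
  live b6: ∅→∅
  live b7: ∅→∅
  live b8: ∅→∅

live-out(b0) = ["n", "u"]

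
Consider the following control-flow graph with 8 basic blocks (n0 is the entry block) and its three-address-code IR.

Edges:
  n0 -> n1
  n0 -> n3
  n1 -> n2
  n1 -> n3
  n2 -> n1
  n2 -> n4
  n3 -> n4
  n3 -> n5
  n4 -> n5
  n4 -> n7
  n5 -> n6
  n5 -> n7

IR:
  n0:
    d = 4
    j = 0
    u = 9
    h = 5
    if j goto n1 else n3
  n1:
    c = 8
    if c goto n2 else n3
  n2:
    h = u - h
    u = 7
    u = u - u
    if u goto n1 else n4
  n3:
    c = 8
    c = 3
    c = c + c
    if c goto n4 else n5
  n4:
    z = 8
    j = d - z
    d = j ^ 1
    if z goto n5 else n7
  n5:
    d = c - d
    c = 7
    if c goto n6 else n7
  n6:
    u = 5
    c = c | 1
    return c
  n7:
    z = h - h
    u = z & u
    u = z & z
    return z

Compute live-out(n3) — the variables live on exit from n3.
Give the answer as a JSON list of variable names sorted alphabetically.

Answer: ["c", "d", "h", "u"]

Working:
def/use:
  n0: {d,h,j,u} / ∅
  n1: {c} / ∅
  n2: {h,u} / {h,u}
  n3: {c} / ∅
  n4: {d,j,z} / {d}
  n5: {c,d} / {c,d}
  n6: {c,u} / {c}
  n7: {u,z} / {h,u}

Live sets:
  live n0: ∅→{d,h,u}
  live n1: {d,h,u}→{c,d,h,u}
  live n2: {c,d,h,u}→{c,d,h,u}
  live n3: {d,h,u}→{c,d,h,u}
  live n4: {c,d,h,u}→{c,d,h,u}
  live n5: {c,d,h,u}→{c,h,u}
  live n6: {c}→∅
  live n7: {h,u}→∅

live-out(n3) = ["c", "d", "h", "u"]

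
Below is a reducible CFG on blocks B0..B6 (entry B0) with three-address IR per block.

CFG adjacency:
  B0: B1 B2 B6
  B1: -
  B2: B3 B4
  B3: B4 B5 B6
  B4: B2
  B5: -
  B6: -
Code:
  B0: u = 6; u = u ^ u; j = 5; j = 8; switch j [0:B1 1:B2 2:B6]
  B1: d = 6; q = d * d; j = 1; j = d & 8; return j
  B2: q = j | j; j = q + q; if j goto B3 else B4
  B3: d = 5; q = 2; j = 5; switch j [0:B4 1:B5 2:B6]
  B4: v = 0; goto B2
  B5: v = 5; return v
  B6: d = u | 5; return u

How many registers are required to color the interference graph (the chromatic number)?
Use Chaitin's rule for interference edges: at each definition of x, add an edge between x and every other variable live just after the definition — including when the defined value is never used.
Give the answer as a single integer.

Answer: 3

Working:
Block summaries:
  B0: {j,u} / ∅
  B1: {d,j,q} / ∅
  B2: {j,q} / {j}
  B3: {d,j,q} / ∅
  B4: {v} / ∅
  B5: {v} / ∅
  B6: {d} / {u}

Liveness:
  B0 li=∅ lo={j,u}
  B1 li=∅ lo=∅
  B2 li={j,u} lo={j,u}
  B3 li={u} lo={j,u}
  B4 li={j,u} lo={j,u}
  B5 li=∅ lo=∅
  B6 li={u} lo=∅

Interference:
  d: {j,q,u}
  j: {d,u,v}
  q: {d,u}
  u: {d,j,q,v}
  v: {j,u}

Chromatic number:
  lower bound: {d,j,u} mutually conflict ⇒ χ ≥ 3
  3-colouring: r0={u}  r1={d,v}  r2={j,q}
  χ = 3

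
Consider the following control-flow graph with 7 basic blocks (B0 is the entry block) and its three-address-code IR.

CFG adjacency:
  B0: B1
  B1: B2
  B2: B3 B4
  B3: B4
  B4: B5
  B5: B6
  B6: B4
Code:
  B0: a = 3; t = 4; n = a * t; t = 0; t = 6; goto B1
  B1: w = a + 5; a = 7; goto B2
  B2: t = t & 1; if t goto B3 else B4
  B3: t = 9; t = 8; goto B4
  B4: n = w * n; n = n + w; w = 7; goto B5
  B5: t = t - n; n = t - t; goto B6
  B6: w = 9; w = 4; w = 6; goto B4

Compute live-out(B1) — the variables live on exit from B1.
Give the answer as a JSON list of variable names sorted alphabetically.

Answer: ["n", "t", "w"]

Derivation:
Block summaries:
  B0 def {a,n,t} use ∅
  B1 def {a,w} use {a}
  B2 def {t} use {t}
  B3 def {t} use ∅
  B4 def {n,w} use {n,w}
  B5 def {n,t} use {n,t}
  B6 def {w} use ∅

Liveness:
  B0 li=∅ lo={a,n,t}
  B1 li={a,n,t} lo={n,t,w}
  B2 li={n,t,w} lo={n,t,w}
  B3 li={n,w} lo={n,t,w}
  B4 li={n,t,w} lo={n,t}
  B5 li={n,t} lo={n,t}
  B6 li={n,t} lo={n,t,w}

live-out(B1) = ["n", "t", "w"]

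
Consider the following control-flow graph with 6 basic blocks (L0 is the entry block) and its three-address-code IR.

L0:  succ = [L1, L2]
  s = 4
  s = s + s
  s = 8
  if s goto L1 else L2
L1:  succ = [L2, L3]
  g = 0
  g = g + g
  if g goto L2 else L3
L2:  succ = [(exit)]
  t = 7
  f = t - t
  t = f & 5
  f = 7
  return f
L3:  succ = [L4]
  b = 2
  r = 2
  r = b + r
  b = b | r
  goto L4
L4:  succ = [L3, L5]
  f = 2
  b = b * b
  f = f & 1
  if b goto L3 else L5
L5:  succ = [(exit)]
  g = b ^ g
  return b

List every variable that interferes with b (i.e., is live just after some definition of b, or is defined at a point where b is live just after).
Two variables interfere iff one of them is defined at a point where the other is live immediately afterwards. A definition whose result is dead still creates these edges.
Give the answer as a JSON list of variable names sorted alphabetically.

Block summaries:
  L0: def={s} ue=∅
  L1: def={g} ue=∅
  L2: def={f,t} ue=∅
  L3: def={b,r} ue=∅
  L4: def={b,f} ue={b}
  L5: def={g} ue={b,g}

Live sets:
  L0 li=∅ lo=∅
  L1 li=∅ lo={g}
  L2 li=∅ lo=∅
  L3 li={g} lo={b,g}
  L4 li={b,g} lo={b,g}
  L5 li={b,g} lo=∅

Interference:
  b — {f,g,r}
  f — {b,g}
  g — {b,f,r}
  r — {b,g}
  s — ∅
  t — ∅

N(b) = ["f", "g", "r"]

Answer: ["f", "g", "r"]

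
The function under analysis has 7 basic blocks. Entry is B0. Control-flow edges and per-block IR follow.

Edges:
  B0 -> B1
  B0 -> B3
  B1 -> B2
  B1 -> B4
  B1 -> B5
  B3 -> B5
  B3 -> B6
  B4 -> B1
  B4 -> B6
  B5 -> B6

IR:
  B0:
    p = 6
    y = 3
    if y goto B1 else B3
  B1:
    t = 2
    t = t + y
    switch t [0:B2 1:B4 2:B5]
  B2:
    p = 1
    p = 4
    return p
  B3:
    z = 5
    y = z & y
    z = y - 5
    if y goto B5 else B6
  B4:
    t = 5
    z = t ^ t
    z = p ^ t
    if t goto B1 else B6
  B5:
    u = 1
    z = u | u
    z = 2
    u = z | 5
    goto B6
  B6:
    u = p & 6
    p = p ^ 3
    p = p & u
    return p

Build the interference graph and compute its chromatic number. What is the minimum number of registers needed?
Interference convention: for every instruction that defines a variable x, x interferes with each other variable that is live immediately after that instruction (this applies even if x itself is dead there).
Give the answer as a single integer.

Block summaries:
  B0 def {p,y} use ∅
  B1 def {t} use {y}
  B2 def {p} use ∅
  B3 def {y,z} use {y}
  B4 def {t,z} use {p}
  B5 def {u,z} use ∅
  B6 def {p,u} use {p}

Live sets:
  B0 li=∅ lo={p,y}
  B1 li={p,y} lo={p,y}
  B2 li=∅ lo=∅
  B3 li={p,y} lo={p}
  B4 li={p,y} lo={p,y}
  B5 li={p} lo={p}
  B6 li={p} lo=∅

Interfere edges:
  p — {t,u,y,z}
  t — {p,y,z}
  u — {p}
  y — {p,t,z}
  z — {p,t,y}

Chromatic number:
  lower bound: {p,t,y,z} mutually conflict ⇒ χ ≥ 4
  assign p→R0 t→R1 u→R1 y→R2 z→R3 — no edge inside a register ⇒ χ ≤ 4
  χ = 4

Answer: 4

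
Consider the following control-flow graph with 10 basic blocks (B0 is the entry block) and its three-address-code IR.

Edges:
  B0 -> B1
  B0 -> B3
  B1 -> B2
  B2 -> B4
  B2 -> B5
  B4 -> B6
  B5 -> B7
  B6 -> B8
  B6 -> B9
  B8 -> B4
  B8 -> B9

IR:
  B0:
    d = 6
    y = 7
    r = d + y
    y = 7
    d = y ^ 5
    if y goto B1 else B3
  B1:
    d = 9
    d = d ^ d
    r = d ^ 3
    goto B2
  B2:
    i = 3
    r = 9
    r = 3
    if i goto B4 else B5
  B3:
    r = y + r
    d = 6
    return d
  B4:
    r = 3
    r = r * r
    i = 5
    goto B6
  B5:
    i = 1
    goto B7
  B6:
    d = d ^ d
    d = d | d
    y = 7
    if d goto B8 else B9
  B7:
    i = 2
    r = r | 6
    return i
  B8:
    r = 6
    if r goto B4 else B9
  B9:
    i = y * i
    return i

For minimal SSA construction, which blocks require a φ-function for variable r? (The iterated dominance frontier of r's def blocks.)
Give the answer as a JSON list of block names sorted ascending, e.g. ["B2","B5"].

Answer: ["B4", "B9"]

Working:
idom tree: B1←B0 B2←B1 B3←B0 B4←B2 B5←B2 B6←B4 B7←B5 B8←B6 B9←B6
Dom at joins:
  B4: preds {B2,B8}: {B0,B1,B2} ∩ {B0,B1,B2,B4,B6,B8} = {B0,B1,B2}; idom=B2
  B9: preds {B6,B8}: {B0,B1,B2,B4,B6} ∩ {B0,B1,B2,B4,B6,B8} = {B0,B1,B2,B4,B6}; idom=B6

DF walk-up:
  B4←B2: walk · to B2
  B4←B8: walk B8→B6→B4 to B2
  B9←B6: walk · to B6
  B9←B8: walk B8 to B6
  DF(B0)=∅
  DF(B1)=∅
  DF(B2)=∅
  DF(B3)=∅
  DF(B4)={B4}
  DF(B5)=∅
  DF(B6)={B4}
  DF(B7)=∅
  DF(B8)={B4,B9}
  DF(B9)=∅

φ for r: defs {B0,B1,B2,B3,B4,B7,B8}
  DF⁺ = {B4,B9}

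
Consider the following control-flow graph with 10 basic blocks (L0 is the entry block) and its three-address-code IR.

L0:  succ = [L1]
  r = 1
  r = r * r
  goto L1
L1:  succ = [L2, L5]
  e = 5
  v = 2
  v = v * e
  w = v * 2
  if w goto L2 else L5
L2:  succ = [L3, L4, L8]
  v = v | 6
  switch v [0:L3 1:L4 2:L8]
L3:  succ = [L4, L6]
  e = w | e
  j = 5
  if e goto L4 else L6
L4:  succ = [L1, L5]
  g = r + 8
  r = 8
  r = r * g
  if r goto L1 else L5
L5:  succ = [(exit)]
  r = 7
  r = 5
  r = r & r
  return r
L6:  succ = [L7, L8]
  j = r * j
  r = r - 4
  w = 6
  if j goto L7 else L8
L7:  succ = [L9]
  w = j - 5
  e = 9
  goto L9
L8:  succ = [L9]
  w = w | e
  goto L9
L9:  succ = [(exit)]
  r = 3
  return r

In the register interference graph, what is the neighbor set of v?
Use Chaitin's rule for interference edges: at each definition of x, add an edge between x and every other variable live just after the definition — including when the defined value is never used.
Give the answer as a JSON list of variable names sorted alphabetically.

def/use:
  L0 def {r} use ∅
  L1 def {e,v,w} use ∅
  L2 def {v} use {v}
  L3 def {e,j} use {e,w}
  L4 def {g,r} use {r}
  L5 def {r} use ∅
  L6 def {j,r,w} use {j,r}
  L7 def {e,w} use {j}
  L8 def {w} use {e,w}
  L9 def {r} use ∅

Liveness:
  L0 li=∅ lo={r}
  L1 li={r} lo={e,r,v,w}
  L2 li={e,r,v,w} lo={e,r,w}
  L3 li={e,r,w} lo={e,j,r}
  L4 li={r} lo={r}
  L5 li=∅ lo=∅
  L6 li={e,j,r} lo={e,j,w}
  L7 li={j} lo=∅
  L8 li={e,w} lo=∅
  L9 li=∅ lo=∅

Conflict graph:
  e↔{j,r,v,w}
  g↔{r}
  j↔{e,r,w}
  r↔{e,g,j,v,w}
  v↔{e,r,w}
  w↔{e,j,r,v}

N(v) = ["e", "r", "w"]

Answer: ["e", "r", "w"]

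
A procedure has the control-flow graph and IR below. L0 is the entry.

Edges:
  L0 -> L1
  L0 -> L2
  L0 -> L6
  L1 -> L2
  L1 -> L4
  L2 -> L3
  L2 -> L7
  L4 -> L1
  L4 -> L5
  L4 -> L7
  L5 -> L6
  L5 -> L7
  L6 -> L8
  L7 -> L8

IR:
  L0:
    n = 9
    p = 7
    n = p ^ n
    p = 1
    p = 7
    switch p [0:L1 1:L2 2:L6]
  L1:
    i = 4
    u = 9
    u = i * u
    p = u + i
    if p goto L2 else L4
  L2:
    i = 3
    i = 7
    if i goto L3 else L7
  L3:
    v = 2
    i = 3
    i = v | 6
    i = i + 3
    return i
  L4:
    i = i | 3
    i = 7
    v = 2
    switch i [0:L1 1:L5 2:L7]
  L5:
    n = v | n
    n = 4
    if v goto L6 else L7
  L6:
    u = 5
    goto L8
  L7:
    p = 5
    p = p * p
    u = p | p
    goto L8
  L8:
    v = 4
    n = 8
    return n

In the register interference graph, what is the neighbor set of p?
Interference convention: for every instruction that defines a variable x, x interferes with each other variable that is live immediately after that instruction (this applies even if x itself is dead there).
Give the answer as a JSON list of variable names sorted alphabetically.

Per-block:
  L0: def={n,p} ue=∅
  L1: def={i,p,u} ue=∅
  L2: def={i} ue=∅
  L3: def={i,v} ue=∅
  L4: def={i,v} ue={i}
  L5: def={n} ue={n,v}
  L6: def={u} ue=∅
  L7: def={p,u} ue=∅
  L8: def={n,v} ue=∅

Liveness:
  live L0: ∅→{n}
  live L1: {n}→{i,n}
  live L2: ∅→∅
  live L3: ∅→∅
  live L4: {i,n}→{n,v}
  live L5: {n,v}→∅
  live L6: ∅→∅
  live L7: ∅→∅
  live L8: ∅→∅

Interference:
  i: {n,p,u,v}
  n: {i,p,u,v}
  p: {i,n}
  u: {i,n}
  v: {i,n}

N(p) = ["i", "n"]

Answer: ["i", "n"]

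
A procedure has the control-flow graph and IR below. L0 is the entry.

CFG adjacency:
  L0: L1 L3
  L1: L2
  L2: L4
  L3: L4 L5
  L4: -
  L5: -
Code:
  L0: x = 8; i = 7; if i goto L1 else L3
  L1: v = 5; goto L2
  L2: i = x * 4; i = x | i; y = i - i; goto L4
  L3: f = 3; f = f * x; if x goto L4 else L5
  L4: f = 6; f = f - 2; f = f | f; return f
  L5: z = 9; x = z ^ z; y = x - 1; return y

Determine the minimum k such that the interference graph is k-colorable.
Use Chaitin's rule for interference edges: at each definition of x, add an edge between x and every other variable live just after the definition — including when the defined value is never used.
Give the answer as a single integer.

Answer: 2

Analysis:
Per-block:
  L0: {i,x} / ∅
  L1: {v} / ∅
  L2: {i,y} / {x}
  L3: {f} / {x}
  L4: {f} / ∅
  L5: {x,y,z} / ∅

Live sets:
  live L0: ∅→{x}
  live L1: {x}→{x}
  live L2: {x}→∅
  live L3: {x}→∅
  live L4: ∅→∅
  live L5: ∅→∅

Interference:
  f↔{x}
  i↔{x}
  v↔{x}
  x↔{f,i,v}
  y↔∅
  z↔∅

Registers:
  clique {f,x} ⇒ need ≥ 2
  assign f→r1 i→r1 v→r1 x→r0 y→r0 z→r0 — no edge inside a register ⇒ χ ≤ 2
  χ = 2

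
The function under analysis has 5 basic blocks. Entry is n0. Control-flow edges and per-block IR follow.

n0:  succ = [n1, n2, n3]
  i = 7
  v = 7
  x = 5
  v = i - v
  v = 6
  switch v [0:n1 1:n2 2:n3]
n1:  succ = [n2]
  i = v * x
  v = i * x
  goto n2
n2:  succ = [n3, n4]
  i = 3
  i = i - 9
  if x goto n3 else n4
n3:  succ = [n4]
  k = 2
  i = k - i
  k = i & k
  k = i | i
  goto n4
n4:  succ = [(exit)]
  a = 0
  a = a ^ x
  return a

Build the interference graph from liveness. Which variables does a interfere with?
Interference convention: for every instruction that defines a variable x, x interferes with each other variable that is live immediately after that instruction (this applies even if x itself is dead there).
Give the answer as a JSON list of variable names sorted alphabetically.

def/use:
  n0: {i,v,x} / ∅
  n1: {i,v} / {v,x}
  n2: {i} / {x}
  n3: {i,k} / {i}
  n4: {a} / {x}

Liveness:
  live n0: ∅→{i,v,x}
  live n1: {v,x}→{x}
  live n2: {x}→{i,x}
  live n3: {i,x}→{x}
  live n4: {x}→∅

Interference:
  a — {x}
  i — {k,v,x}
  k — {i,x}
  v — {i,x}
  x — {a,i,k,v}

N(a) = ["x"]

Answer: ["x"]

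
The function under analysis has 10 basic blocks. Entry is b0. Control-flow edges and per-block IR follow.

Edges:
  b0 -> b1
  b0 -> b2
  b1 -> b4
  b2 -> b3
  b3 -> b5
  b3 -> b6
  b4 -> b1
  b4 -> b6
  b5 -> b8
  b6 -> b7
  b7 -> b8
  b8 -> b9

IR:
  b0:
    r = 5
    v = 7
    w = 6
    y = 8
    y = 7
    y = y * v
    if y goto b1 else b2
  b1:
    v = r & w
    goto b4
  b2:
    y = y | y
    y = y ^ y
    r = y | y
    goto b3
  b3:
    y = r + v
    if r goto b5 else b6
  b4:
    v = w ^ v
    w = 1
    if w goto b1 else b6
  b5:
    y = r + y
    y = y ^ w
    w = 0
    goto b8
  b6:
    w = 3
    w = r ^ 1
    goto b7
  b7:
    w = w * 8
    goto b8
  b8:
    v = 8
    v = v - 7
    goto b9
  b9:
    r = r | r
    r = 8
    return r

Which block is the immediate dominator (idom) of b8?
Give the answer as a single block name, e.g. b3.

idom tree: b1←b0 b2←b0 b3←b2 b4←b1 b5←b3 b6←b0 b7←b6 b8←b0 b9←b8
Dom∩ at merges:
  b1: preds {b0,b4}: {b0} ∩ {b0,b1,b4} = {b0}; idom=b0
  b6: preds {b3,b4}: {b0,b2,b3} ∩ {b0,b1,b4} = {b0}; idom=b0
  b8: preds {b5,b7}: {b0,b2,b3,b5} ∩ {b0,b6,b7} = {b0}; idom=b0

idom(b8) = b0

Answer: b0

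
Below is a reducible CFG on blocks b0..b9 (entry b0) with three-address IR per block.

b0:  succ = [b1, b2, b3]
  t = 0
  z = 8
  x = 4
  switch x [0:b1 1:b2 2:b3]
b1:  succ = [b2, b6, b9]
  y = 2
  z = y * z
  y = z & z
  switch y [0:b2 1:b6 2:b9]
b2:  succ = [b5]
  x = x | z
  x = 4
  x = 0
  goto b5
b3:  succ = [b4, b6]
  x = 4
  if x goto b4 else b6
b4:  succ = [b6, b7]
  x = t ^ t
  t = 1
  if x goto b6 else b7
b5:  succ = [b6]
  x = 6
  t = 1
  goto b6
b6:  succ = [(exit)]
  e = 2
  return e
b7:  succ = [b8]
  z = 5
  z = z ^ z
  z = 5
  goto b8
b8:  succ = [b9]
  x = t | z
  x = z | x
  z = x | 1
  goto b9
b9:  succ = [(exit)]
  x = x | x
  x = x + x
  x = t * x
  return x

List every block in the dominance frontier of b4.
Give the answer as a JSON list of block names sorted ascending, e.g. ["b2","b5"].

idom tree: b1←b0 b2←b0 b3←b0 b4←b3 b5←b2 b6←b0 b7←b4 b8←b7 b9←b0
Dom at joins:
  b2: preds {b0,b1}: {b0} ∩ {b0,b1} = {b0}; idom=b0
  b6: preds {b1,b3,b4,b5}: {b0,b1} ∩ {b0,b3} ∩ {b0,b3,b4} ∩ {b0,b2,b5} = {b0}; idom=b0
  b9: preds {b1,b8}: {b0,b1} ∩ {b0,b3,b4,b7,b8} = {b0}; idom=b0

DF derivation:
  b2←b0: walk · to b0
  b2←b1: walk b1 to b0
  b6←b1: walk b1 to b0
  b6←b3: walk b3 to b0
  b6←b4: walk b4→b3 to b0
  b6←b5: walk b5→b2 to b0
  b9←b1: walk b1 to b0
  b9←b8: walk b8→b7→b4→b3 to b0
  DF(b0)=∅
  DF(b1)={b2,b6,b9}
  DF(b2)={b6}
  DF(b3)={b6,b9}
  DF(b4)={b6,b9}
  DF(b5)={b6}
  DF(b6)=∅
  DF(b7)={b9}
  DF(b8)={b9}
  DF(b9)=∅

DF(b4) = ["b6", "b9"]

Answer: ["b6", "b9"]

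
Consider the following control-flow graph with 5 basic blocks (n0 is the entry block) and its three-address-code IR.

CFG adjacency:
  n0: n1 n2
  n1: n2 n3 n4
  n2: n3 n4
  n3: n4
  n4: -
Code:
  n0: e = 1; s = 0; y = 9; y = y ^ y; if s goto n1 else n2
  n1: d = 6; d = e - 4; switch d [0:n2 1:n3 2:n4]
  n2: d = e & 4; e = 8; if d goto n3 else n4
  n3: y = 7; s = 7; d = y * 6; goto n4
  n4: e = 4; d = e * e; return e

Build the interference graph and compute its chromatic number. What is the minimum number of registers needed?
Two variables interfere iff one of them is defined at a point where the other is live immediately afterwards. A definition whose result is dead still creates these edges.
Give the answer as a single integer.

Answer: 3

Analysis:
def/use:
  n0: def={e,s,y} ue=∅
  n1: def={d} ue={e}
  n2: def={d,e} ue={e}
  n3: def={d,s,y} ue=∅
  n4: def={d,e} ue=∅

Live sets:
  n0 li=∅ lo={e}
  n1 li={e} lo={e}
  n2 li={e} lo=∅
  n3 li=∅ lo=∅
  n4 li=∅ lo=∅

Conflict graph:
  d↔{e}
  e↔{d,s,y}
  s↔{e,y}
  y↔{e,s}

Colouring:
  clique {e,s,y} ⇒ need ≥ 3
  assign d→R1 e→R0 s→R1 y→R2 — no edge inside a register ⇒ χ ≤ 3
  χ = 3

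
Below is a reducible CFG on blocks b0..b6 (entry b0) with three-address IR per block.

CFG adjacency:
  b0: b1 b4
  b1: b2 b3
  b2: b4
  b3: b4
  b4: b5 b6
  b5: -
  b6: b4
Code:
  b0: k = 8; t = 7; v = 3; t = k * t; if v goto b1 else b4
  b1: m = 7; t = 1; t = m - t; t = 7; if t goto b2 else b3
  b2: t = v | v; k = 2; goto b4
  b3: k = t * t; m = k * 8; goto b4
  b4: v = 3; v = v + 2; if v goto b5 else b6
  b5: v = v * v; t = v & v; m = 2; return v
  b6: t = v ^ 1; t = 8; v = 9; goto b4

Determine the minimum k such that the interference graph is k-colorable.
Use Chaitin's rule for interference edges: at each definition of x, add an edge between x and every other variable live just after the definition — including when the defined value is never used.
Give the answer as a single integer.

Answer: 3

Working:
Per-block:
  b0: def={k,t,v} ue=∅
  b1: def={m,t} ue=∅
  b2: def={k,t} ue={v}
  b3: def={k,m} ue={t}
  b4: def={v} ue=∅
  b5: def={m,t,v} ue={v}
  b6: def={t,v} ue={v}

Backward fixpoint:
  b0: in=∅ out={v}
  b1: in={v} out={t,v}
  b2: in={v} out=∅
  b3: in={t} out=∅
  b4: in=∅ out={v}
  b5: in={v} out=∅
  b6: in={v} out=∅

Interference:
  k — {t,v}
  m — {t,v}
  t — {k,m,v}
  v — {k,m,t}

Colouring:
  lower bound: {k,t,v} mutually conflict ⇒ χ ≥ 3
  3-colouring: r0={t}  r1={v}  r2={k,m}
  χ = 3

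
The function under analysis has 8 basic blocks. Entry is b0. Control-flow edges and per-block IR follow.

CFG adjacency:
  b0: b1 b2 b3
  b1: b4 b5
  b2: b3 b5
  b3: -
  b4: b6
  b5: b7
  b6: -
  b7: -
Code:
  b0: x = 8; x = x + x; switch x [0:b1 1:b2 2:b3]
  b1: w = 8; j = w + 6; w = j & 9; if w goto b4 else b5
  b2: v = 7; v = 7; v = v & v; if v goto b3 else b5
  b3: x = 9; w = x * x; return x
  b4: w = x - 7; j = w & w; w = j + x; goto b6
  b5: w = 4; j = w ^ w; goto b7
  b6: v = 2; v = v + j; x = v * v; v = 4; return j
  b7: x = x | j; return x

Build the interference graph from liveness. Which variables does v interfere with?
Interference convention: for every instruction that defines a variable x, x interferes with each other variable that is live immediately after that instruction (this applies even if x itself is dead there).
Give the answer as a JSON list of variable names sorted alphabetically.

Answer: ["j", "x"]

Derivation:
Block summaries:
  b0: def={x} ue=∅
  b1: def={j,w} ue=∅
  b2: def={v} ue=∅
  b3: def={w,x} ue=∅
  b4: def={j,w} ue={x}
  b5: def={j,w} ue=∅
  b6: def={v,x} ue={j}
  b7: def={x} ue={j,x}

Liveness:
  live b0: ∅→{x}
  live b1: {x}→{x}
  live b2: {x}→{x}
  live b3: ∅→∅
  live b4: {x}→{j}
  live b5: {x}→{j,x}
  live b6: {j}→∅
  live b7: {j,x}→∅

Interfere edges:
  j: {v,w,x}
  v: {j,x}
  w: {j,x}
  x: {j,v,w}

N(v) = ["j", "x"]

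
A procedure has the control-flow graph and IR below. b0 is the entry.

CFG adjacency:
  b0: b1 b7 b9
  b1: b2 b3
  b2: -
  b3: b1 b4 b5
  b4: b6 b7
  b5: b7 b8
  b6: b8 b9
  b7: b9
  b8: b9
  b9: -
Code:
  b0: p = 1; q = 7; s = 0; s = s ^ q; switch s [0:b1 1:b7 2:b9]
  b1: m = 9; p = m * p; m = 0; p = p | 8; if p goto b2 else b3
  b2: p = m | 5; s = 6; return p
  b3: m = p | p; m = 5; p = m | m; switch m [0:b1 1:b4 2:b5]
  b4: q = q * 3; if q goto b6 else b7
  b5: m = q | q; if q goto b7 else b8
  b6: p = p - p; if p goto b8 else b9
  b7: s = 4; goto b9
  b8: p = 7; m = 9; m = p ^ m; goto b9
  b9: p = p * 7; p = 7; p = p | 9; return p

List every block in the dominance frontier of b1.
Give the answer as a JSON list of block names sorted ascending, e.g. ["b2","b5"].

idom tree: b1←b0 b2←b1 b3←b1 b4←b3 b5←b3 b6←b4 b7←b0 b8←b3 b9←b0
Dom∩ at merges:
  b1: preds {b0,b3}: {b0} ∩ {b0,b1,b3} = {b0}; idom=b0
  b7: preds {b0,b4,b5}: {b0} ∩ {b0,b1,b3,b4} ∩ {b0,b1,b3,b5} = {b0}; idom=b0
  b8: preds {b5,b6}: {b0,b1,b3,b5} ∩ {b0,b1,b3,b4,b6} = {b0,b1,b3}; idom=b3
  b9: preds {b0,b6,b7,b8}: {b0} ∩ {b0,b1,b3,b4,b6} ∩ {b0,b7} ∩ {b0,b1,b3,b8} = {b0}; idom=b0

DF walk-up:
  join b1 pred b0: · stop@b0
  join b1 pred b3: b3→b1 stop@b0
  join b7 pred b0: · stop@b0
  join b7 pred b4: b4→b3→b1 stop@b0
  join b7 pred b5: b5→b3→b1 stop@b0
  join b8 pred b5: b5 stop@b3
  join b8 pred b6: b6→b4 stop@b3
  join b9 pred b0: · stop@b0
  join b9 pred b6: b6→b4→b3→b1 stop@b0
  join b9 pred b7: b7 stop@b0
  join b9 pred b8: b8→b3→b1 stop@b0
  DF(b0)=∅
  DF(b1)={b1,b7,b9}
  DF(b2)=∅
  DF(b3)={b1,b7,b9}
  DF(b4)={b7,b8,b9}
  DF(b5)={b7,b8}
  DF(b6)={b8,b9}
  DF(b7)={b9}
  DF(b8)={b9}
  DF(b9)=∅

DF(b1) = ["b1", "b7", "b9"]

Answer: ["b1", "b7", "b9"]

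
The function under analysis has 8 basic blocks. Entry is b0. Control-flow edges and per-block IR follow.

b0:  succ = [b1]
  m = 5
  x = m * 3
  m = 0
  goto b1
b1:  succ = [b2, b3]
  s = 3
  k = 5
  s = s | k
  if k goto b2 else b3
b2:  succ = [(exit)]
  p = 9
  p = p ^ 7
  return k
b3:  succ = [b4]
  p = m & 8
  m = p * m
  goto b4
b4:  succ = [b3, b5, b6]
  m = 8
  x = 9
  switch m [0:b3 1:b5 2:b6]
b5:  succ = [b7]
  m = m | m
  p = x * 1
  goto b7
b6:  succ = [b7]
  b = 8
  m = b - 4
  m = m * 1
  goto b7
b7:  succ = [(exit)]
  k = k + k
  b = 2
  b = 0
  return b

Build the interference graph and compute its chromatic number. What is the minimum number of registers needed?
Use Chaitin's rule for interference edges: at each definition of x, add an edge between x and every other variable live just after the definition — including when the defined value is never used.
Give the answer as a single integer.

Answer: 3

Analysis:
def/use:
  b0: def={m,x} ue=∅
  b1: def={k,s} ue=∅
  b2: def={p} ue={k}
  b3: def={m,p} ue={m}
  b4: def={m,x} ue=∅
  b5: def={m,p} ue={m,x}
  b6: def={b,m} ue=∅
  b7: def={b,k} ue={k}

Live sets:
  live b0: ∅→{m}
  live b1: {m}→{k,m}
  live b2: {k}→∅
  live b3: {k,m}→{k}
  live b4: {k}→{k,m,x}
  live b5: {k,m,x}→{k}
  live b6: {k}→{k}
  live b7: {k}→∅

Conflict graph:
  b: {k}
  k: {b,m,p,s,x}
  m: {k,p,s,x}
  p: {k,m}
  s: {k,m}
  x: {k,m}

Registers:
  clique {k,m,p} ⇒ need ≥ 3
  assign b→c1 k→c0 m→c1 p→c2 s→c2 x→c2 — no edge inside a register ⇒ χ ≤ 3
  χ = 3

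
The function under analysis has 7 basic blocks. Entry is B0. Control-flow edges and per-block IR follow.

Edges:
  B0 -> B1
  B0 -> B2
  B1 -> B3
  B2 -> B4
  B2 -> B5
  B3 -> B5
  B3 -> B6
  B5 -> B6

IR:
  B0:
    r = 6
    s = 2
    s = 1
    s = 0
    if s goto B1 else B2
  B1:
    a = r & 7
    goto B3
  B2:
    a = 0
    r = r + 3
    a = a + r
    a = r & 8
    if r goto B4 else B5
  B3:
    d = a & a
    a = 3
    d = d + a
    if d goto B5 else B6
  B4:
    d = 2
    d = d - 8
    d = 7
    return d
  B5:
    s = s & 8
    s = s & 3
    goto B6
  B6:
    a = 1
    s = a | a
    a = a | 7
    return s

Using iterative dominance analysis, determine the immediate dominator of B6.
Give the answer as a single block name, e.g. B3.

Answer: B0

Analysis:
idom tree: B1←B0 B2←B0 B3←B1 B4←B2 B5←B0 B6←B0
Dom∩ at merges:
  B5: preds {B2,B3}: {B0,B2} ∩ {B0,B1,B3} = {B0}; idom=B0
  B6: preds {B3,B5}: {B0,B1,B3} ∩ {B0,B5} = {B0}; idom=B0

idom(B6) = B0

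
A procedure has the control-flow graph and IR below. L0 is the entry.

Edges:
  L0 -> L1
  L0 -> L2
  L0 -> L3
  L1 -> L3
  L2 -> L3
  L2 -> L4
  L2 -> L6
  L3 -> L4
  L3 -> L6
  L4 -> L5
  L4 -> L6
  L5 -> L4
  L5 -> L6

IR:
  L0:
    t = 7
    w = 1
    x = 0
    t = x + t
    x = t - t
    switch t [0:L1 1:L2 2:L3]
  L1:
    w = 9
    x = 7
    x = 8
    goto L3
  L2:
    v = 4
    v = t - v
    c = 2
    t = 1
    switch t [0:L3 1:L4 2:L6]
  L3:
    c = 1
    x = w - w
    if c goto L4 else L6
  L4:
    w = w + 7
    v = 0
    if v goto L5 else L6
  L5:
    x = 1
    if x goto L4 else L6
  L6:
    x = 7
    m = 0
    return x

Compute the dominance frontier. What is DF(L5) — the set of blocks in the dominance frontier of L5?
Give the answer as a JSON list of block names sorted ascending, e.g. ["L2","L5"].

idom tree: L1←L0 L2←L0 L3←L0 L4←L0 L5←L4 L6←L0
Dom∩ at merges:
  L3: preds {L0,L1,L2}: {L0} ∩ {L0,L1} ∩ {L0,L2} = {L0}; idom=L0
  L4: preds {L2,L3,L5}: {L0,L2} ∩ {L0,L3} ∩ {L0,L4,L5} = {L0}; idom=L0
  L6: preds {L2,L3,L4,L5}: {L0,L2} ∩ {L0,L3} ∩ {L0,L4} ∩ {L0,L4,L5} = {L0}; idom=L0

DF walk-up:
  L3←L0: walk · to L0
  L3←L1: walk L1 to L0
  L3←L2: walk L2 to L0
  L4←L2: walk L2 to L0
  L4←L3: walk L3 to L0
  L4←L5: walk L5→L4 to L0
  L6←L2: walk L2 to L0
  L6←L3: walk L3 to L0
  L6←L4: walk L4 to L0
  L6←L5: walk L5→L4 to L0
  L0 → ∅
  L1 → {L3}
  L2 → {L3,L4,L6}
  L3 → {L4,L6}
  L4 → {L4,L6}
  L5 → {L4,L6}
  L6 → ∅

DF(L5) = ["L4", "L6"]

Answer: ["L4", "L6"]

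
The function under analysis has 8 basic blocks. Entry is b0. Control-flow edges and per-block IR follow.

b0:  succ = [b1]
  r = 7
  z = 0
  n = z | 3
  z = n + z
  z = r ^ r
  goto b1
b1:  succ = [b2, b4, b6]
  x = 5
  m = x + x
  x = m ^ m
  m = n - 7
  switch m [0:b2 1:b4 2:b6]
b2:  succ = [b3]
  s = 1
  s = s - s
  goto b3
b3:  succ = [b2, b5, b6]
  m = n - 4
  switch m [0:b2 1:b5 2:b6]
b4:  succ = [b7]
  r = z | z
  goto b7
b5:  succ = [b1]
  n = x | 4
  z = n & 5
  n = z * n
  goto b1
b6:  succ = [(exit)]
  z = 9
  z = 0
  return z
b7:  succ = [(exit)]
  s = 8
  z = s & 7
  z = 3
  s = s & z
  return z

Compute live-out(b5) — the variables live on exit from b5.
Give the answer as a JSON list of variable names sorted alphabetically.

Answer: ["n", "z"]

Derivation:
Per-block:
  b0: {n,r,z} / ∅
  b1: {m,x} / {n}
  b2: {s} / ∅
  b3: {m} / {n}
  b4: {r} / {z}
  b5: {n,z} / {x}
  b6: {z} / ∅
  b7: {s,z} / ∅

Backward fixpoint:
  b0 li=∅ lo={n,z}
  b1 li={n,z} lo={n,x,z}
  b2 li={n,x} lo={n,x}
  b3 li={n,x} lo={n,x}
  b4 li={z} lo=∅
  b5 li={x} lo={n,z}
  b6 li=∅ lo=∅
  b7 li=∅ lo=∅

live-out(b5) = ["n", "z"]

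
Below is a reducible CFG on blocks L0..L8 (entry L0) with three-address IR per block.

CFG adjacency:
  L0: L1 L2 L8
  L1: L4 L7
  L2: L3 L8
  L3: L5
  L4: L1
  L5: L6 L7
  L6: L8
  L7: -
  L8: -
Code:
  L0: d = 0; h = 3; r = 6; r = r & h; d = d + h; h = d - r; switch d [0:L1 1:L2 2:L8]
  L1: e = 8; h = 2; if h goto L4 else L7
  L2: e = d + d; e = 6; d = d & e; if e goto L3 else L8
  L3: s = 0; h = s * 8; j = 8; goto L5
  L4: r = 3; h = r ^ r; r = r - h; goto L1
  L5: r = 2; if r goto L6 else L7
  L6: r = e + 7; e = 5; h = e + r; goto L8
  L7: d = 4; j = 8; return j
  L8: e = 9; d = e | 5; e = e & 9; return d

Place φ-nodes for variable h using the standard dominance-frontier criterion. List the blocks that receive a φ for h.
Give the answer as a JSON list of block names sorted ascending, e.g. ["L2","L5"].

idom tree: L1←L0 L2←L0 L3←L2 L4←L1 L5←L3 L6←L5 L7←L0 L8←L0
Dom∩ at merges:
  L1: preds {L0,L4}: {L0} ∩ {L0,L1,L4} = {L0}; idom=L0
  L7: preds {L1,L5}: {L0,L1} ∩ {L0,L2,L3,L5} = {L0}; idom=L0
  L8: preds {L0,L2,L6}: {L0} ∩ {L0,L2} ∩ {L0,L2,L3,L5,L6} = {L0}; idom=L0

Frontier:
  L1←L0: walk · to L0
  L1←L4: walk L4→L1 to L0
  L7←L1: walk L1 to L0
  L7←L5: walk L5→L3→L2 to L0
  L8←L0: walk · to L0
  L8←L2: walk L2 to L0
  L8←L6: walk L6→L5→L3→L2 to L0
  DF(L0)=∅
  DF(L1)={L1,L7}
  DF(L2)={L7,L8}
  DF(L3)={L7,L8}
  DF(L4)={L1}
  DF(L5)={L7,L8}
  DF(L6)={L8}
  DF(L7)=∅
  DF(L8)=∅

φ for h: defs {L0,L1,L3,L4,L6}
  DF⁺ = {L1,L7,L8}

Answer: ["L1", "L7", "L8"]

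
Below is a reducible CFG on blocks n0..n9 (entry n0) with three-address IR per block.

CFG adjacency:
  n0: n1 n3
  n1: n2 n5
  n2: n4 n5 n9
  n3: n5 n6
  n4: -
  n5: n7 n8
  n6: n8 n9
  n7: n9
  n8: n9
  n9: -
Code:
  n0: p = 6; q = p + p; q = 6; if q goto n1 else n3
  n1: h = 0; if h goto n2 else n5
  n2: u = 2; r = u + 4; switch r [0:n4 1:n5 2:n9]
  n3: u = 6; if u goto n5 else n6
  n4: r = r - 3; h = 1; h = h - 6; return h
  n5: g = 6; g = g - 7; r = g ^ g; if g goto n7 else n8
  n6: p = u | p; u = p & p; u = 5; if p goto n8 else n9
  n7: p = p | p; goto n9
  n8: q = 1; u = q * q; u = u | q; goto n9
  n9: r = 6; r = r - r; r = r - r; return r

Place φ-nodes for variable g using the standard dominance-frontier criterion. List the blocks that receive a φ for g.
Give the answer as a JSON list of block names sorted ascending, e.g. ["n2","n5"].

idom tree: n1←n0 n2←n1 n3←n0 n4←n2 n5←n0 n6←n3 n7←n5 n8←n0 n9←n0
Join-block Dom:
  n5: preds {n1,n2,n3}: {n0,n1} ∩ {n0,n1,n2} ∩ {n0,n3} = {n0}; idom=n0
  n8: preds {n5,n6}: {n0,n5} ∩ {n0,n3,n6} = {n0}; idom=n0
  n9: preds {n2,n6,n7,n8}: {n0,n1,n2} ∩ {n0,n3,n6} ∩ {n0,n5,n7} ∩ {n0,n8} = {n0}; idom=n0

DF walk-up:
  join n5 pred n1: n1 stop@n0
  join n5 pred n2: n2→n1 stop@n0
  join n5 pred n3: n3 stop@n0
  join n8 pred n5: n5 stop@n0
  join n8 pred n6: n6→n3 stop@n0
  join n9 pred n2: n2→n1 stop@n0
  join n9 pred n6: n6→n3 stop@n0
  join n9 pred n7: n7→n5 stop@n0
  join n9 pred n8: n8 stop@n0
  n0 → ∅
  n1 → {n5,n9}
  n2 → {n5,n9}
  n3 → {n5,n8,n9}
  n4 → ∅
  n5 → {n8,n9}
  n6 → {n8,n9}
  n7 → {n9}
  n8 → {n9}
  n9 → ∅

φ for g: defs {n5}
  DF⁺ = {n8,n9}

Answer: ["n8", "n9"]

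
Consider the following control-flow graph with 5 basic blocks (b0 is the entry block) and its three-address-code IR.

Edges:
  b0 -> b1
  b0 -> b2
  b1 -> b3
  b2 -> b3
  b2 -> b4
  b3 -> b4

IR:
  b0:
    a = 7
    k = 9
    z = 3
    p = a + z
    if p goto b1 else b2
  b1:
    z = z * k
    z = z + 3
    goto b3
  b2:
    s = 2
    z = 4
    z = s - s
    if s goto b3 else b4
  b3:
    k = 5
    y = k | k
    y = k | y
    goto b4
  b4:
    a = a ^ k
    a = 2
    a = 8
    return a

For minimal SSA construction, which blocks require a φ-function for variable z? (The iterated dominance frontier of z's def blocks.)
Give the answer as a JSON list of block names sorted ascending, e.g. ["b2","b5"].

idom tree: b1←b0 b2←b0 b3←b0 b4←b0
Join-block Dom:
  b3: preds {b1,b2}: {b0,b1} ∩ {b0,b2} = {b0}; idom=b0
  b4: preds {b2,b3}: {b0,b2} ∩ {b0,b3} = {b0}; idom=b0

DF walk-up:
  b3←b1: walk b1 to b0
  b3←b2: walk b2 to b0
  b4←b2: walk b2 to b0
  b4←b3: walk b3 to b0
  DF(b0)=∅
  DF(b1)={b3}
  DF(b2)={b3,b4}
  DF(b3)={b4}
  DF(b4)=∅

φ for z: defs {b0,b1,b2}
  DF⁺ = {b3,b4}

Answer: ["b3", "b4"]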